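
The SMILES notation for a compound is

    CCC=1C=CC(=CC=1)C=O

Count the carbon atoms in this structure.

9

Count every carbon token in the SMILES (each C, including those in ring-closure positions and inside branches).
Carbon count: 9.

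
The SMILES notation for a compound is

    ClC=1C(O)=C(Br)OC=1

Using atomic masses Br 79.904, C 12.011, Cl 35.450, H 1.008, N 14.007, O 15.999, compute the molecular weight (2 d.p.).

197.41 g/mol

First, the molecular formula is C4H2BrClO2 (counting implicit H from valence).
  Br: 1 × 79.904 = 79.904
  C: 4 × 12.011 = 48.044
  Cl: 1 × 35.450 = 35.450
  H: 2 × 1.008 = 2.016
  O: 2 × 15.999 = 31.998
Sum: 1×79.904 + 4×12.011 + 1×35.450 + 2×1.008 + 2×15.999 = 197.412 → 197.41 g/mol.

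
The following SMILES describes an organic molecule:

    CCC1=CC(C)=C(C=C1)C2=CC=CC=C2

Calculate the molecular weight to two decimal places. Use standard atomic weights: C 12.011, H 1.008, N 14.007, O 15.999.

First, the molecular formula is C15H16 (counting implicit H from valence).
  C: 15 × 12.011 = 180.165
  H: 16 × 1.008 = 16.128
Sum: 15×12.011 + 16×1.008 = 196.293 → 196.29 g/mol.

196.29 g/mol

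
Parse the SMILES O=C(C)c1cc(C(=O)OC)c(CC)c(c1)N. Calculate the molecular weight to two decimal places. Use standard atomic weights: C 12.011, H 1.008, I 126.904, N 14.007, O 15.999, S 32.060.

First, the molecular formula is C12H15NO3 (counting implicit H from valence).
  C: 12 × 12.011 = 144.132
  H: 15 × 1.008 = 15.120
  N: 1 × 14.007 = 14.007
  O: 3 × 15.999 = 47.997
Sum: 12×12.011 + 15×1.008 + 1×14.007 + 3×15.999 = 221.256 → 221.26 g/mol.

221.26 g/mol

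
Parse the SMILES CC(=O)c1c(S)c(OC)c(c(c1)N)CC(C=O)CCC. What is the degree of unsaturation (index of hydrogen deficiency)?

6

Molecular formula: C15H21NO3S.
DoU = (2C + 2 + N − H − X) / 2, where X is the halogen count and O/S are ignored.
    = (2·15 + 2 + 1 − 21 − 0) / 2 = 12 / 2 = 6.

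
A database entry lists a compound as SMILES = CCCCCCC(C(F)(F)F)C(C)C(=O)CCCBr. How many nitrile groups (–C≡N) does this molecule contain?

0

Scan the SMILES for the nitrile motif — none present.
Groups that are present: 1 ketone.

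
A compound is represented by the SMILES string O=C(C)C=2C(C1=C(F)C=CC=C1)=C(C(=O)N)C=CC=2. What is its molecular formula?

Walk through each heavy atom and fill implicit hydrogens from standard valence (C 4, N 3, O 2, S 2, halogen 1):
  atom 1: O, bond orders sum to 2 (valence 2) → 0 H
  atom 2: C, bond orders sum to 4 (valence 4) → 0 H
  atom 3: C, bond orders sum to 1 (valence 4) → 3 H
  atom 4: C, bond orders sum to 4 (valence 4) → 0 H
  atom 5: C, bond orders sum to 4 (valence 4) → 0 H
  atom 6: C, bond orders sum to 4 (valence 4) → 0 H
  atom 7: C, bond orders sum to 4 (valence 4) → 0 H
  atom 8: F (halogen, monovalent) → 0 H
  atom 9: C, bond orders sum to 3 (valence 4) → 1 H
  atom 10: C, bond orders sum to 3 (valence 4) → 1 H
  atom 11: C, bond orders sum to 3 (valence 4) → 1 H
  atom 12: C, bond orders sum to 3 (valence 4) → 1 H
  atom 13: C, bond orders sum to 4 (valence 4) → 0 H
  atom 14: C, bond orders sum to 4 (valence 4) → 0 H
  atom 15: O, bond orders sum to 2 (valence 2) → 0 H
  atom 16: N, bond orders sum to 1 (valence 3) → 2 H
  atom 17: C, bond orders sum to 3 (valence 4) → 1 H
  atom 18: C, bond orders sum to 3 (valence 4) → 1 H
  atom 19: C, bond orders sum to 3 (valence 4) → 1 H
Totals → C:15, H:12, F:1, N:1, O:2.

C15H12FNO2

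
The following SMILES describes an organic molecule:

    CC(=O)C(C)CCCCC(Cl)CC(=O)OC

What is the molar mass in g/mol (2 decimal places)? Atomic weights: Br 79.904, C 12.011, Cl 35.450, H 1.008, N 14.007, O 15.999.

First, the molecular formula is C12H21ClO3 (counting implicit H from valence).
  C: 12 × 12.011 = 144.132
  Cl: 1 × 35.450 = 35.450
  H: 21 × 1.008 = 21.168
  O: 3 × 15.999 = 47.997
Sum: 12×12.011 + 1×35.450 + 21×1.008 + 3×15.999 = 248.747 → 248.75 g/mol.

248.75 g/mol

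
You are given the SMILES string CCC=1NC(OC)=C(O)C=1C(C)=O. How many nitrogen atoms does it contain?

Scan the SMILES for N atoms (remember two-letter symbols like Cl and Br are single atoms).
Nitrogen count: 1.

1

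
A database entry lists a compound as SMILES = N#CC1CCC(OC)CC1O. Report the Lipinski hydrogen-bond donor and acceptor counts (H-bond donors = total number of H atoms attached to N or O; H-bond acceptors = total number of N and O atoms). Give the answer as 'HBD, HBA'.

Donors: find every N or O and count the H atoms it carries.
  atom 1 (N): bond orders sum to 3 → 0 H
  atom 7 (O): bond orders sum to 2 → 0 H
  atom 11 (O): bond orders sum to 1 → 1 H
Lipinski HBD = 1.
Acceptors: N atoms = 1, O atoms = 2 → HBA = 3.

1, 3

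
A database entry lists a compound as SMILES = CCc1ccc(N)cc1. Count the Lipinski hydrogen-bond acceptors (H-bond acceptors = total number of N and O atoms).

N atoms: 1; O atoms: 0.
Lipinski HBA = 1 + 0 = 1.

1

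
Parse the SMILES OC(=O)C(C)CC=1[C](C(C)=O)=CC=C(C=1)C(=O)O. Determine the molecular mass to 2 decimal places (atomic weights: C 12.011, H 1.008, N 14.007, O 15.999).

250.25 g/mol

First, the molecular formula is C13H14O5 (counting implicit H from valence).
  C: 13 × 12.011 = 156.143
  H: 14 × 1.008 = 14.112
  O: 5 × 15.999 = 79.995
Sum: 13×12.011 + 14×1.008 + 5×15.999 = 250.250 → 250.25 g/mol.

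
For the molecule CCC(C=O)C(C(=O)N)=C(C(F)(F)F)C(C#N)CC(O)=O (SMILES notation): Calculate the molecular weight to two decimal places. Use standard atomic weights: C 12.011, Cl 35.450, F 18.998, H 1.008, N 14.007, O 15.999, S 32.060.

First, the molecular formula is C12H13F3N2O4 (counting implicit H from valence).
  C: 12 × 12.011 = 144.132
  F: 3 × 18.998 = 56.994
  H: 13 × 1.008 = 13.104
  N: 2 × 14.007 = 28.014
  O: 4 × 15.999 = 63.996
Sum: 12×12.011 + 3×18.998 + 13×1.008 + 2×14.007 + 4×15.999 = 306.240 → 306.24 g/mol.

306.24 g/mol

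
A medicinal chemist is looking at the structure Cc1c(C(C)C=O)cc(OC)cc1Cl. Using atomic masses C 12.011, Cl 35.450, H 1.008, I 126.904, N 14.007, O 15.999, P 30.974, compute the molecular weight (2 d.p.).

212.67 g/mol

First, the molecular formula is C11H13ClO2 (counting implicit H from valence).
  C: 11 × 12.011 = 132.121
  Cl: 1 × 35.450 = 35.450
  H: 13 × 1.008 = 13.104
  O: 2 × 15.999 = 31.998
Sum: 11×12.011 + 1×35.450 + 13×1.008 + 2×15.999 = 212.673 → 212.67 g/mol.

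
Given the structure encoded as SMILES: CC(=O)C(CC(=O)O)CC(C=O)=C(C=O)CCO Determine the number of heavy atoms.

Every atom symbol written in the SMILES (organic subset) is one heavy atom; implicit H are not written.
Heavy atoms by element → C:12, O:6.
Total: 18.

18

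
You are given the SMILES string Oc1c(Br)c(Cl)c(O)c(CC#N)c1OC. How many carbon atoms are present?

9

Count every carbon token in the SMILES (each C, including those in ring-closure positions and inside branches).
Carbon count: 9.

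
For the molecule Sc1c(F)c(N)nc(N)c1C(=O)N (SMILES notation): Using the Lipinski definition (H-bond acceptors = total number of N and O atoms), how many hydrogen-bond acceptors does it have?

5

N atoms: 4; O atoms: 1.
Lipinski HBA = 4 + 1 = 5.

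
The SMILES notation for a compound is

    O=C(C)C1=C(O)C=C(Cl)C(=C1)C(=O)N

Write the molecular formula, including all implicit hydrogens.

C9H8ClNO3

Walk through each heavy atom and fill implicit hydrogens from standard valence (C 4, N 3, O 2, S 2, halogen 1):
  atom 1: O, bond orders sum to 2 (valence 2) → 0 H
  atom 2: C, bond orders sum to 4 (valence 4) → 0 H
  atom 3: C, bond orders sum to 1 (valence 4) → 3 H
  atom 4: C, bond orders sum to 4 (valence 4) → 0 H
  atom 5: C, bond orders sum to 4 (valence 4) → 0 H
  atom 6: O, bond orders sum to 1 (valence 2) → 1 H
  atom 7: C, bond orders sum to 3 (valence 4) → 1 H
  atom 8: C, bond orders sum to 4 (valence 4) → 0 H
  atom 9: Cl (halogen, monovalent) → 0 H
  atom 10: C, bond orders sum to 4 (valence 4) → 0 H
  atom 11: C, bond orders sum to 3 (valence 4) → 1 H
  atom 12: C, bond orders sum to 4 (valence 4) → 0 H
  atom 13: O, bond orders sum to 2 (valence 2) → 0 H
  atom 14: N, bond orders sum to 1 (valence 3) → 2 H
Totals → C:9, H:8, Cl:1, N:1, O:3.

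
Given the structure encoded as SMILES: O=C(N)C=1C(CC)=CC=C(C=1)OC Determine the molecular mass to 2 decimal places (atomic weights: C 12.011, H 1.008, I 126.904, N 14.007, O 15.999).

179.22 g/mol

First, the molecular formula is C10H13NO2 (counting implicit H from valence).
  C: 10 × 12.011 = 120.110
  H: 13 × 1.008 = 13.104
  N: 1 × 14.007 = 14.007
  O: 2 × 15.999 = 31.998
Sum: 10×12.011 + 13×1.008 + 1×14.007 + 2×15.999 = 179.219 → 179.22 g/mol.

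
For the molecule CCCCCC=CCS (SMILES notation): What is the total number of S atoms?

1

Scan the SMILES for S atoms (remember two-letter symbols like Cl and Br are single atoms).
Sulfur count: 1.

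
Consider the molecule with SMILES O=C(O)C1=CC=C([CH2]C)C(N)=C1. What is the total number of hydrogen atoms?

Walk through each heavy atom and fill implicit hydrogens from standard valence (C 4, N 3, O 2, S 2, halogen 1):
  atom 1: O, bond orders sum to 2 (valence 2) → 0 H
  atom 2: C, bond orders sum to 4 (valence 4) → 0 H
  atom 3: O, bond orders sum to 1 (valence 2) → 1 H
  atom 4: C, bond orders sum to 4 (valence 4) → 0 H
  atom 5: C, bond orders sum to 3 (valence 4) → 1 H
  atom 6: C, bond orders sum to 3 (valence 4) → 1 H
  atom 7: C, bond orders sum to 4 (valence 4) → 0 H
  atom 8: C with explicit H count 2
  atom 9: C, bond orders sum to 1 (valence 4) → 3 H
  atom 10: C, bond orders sum to 4 (valence 4) → 0 H
  atom 11: N, bond orders sum to 1 (valence 3) → 2 H
  atom 12: C, bond orders sum to 3 (valence 4) → 1 H
Total hydrogens: 11.

11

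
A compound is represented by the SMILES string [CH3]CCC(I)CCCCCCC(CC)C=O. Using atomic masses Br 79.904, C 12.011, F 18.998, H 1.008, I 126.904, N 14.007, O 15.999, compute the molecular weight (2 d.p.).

338.27 g/mol

First, the molecular formula is C14H27IO (counting implicit H from valence).
  C: 14 × 12.011 = 168.154
  H: 27 × 1.008 = 27.216
  I: 1 × 126.904 = 126.904
  O: 1 × 15.999 = 15.999
Sum: 14×12.011 + 27×1.008 + 1×126.904 + 1×15.999 = 338.273 → 338.27 g/mol.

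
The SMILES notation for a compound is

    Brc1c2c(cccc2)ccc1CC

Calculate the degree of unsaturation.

7

Molecular formula: C12H11Br.
DoU = (2C + 2 + N − H − X) / 2, where X is the halogen count and O/S are ignored.
    = (2·12 + 2 + 0 − 11 − 1) / 2 = 14 / 2 = 7.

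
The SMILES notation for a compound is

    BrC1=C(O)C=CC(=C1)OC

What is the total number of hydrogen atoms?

Walk through each heavy atom and fill implicit hydrogens from standard valence (C 4, N 3, O 2, S 2, halogen 1):
  atom 1: Br (halogen, monovalent) → 0 H
  atom 2: C, bond orders sum to 4 (valence 4) → 0 H
  atom 3: C, bond orders sum to 4 (valence 4) → 0 H
  atom 4: O, bond orders sum to 1 (valence 2) → 1 H
  atom 5: C, bond orders sum to 3 (valence 4) → 1 H
  atom 6: C, bond orders sum to 3 (valence 4) → 1 H
  atom 7: C, bond orders sum to 4 (valence 4) → 0 H
  atom 8: C, bond orders sum to 3 (valence 4) → 1 H
  atom 9: O, bond orders sum to 2 (valence 2) → 0 H
  atom 10: C, bond orders sum to 1 (valence 4) → 3 H
Total hydrogens: 7.

7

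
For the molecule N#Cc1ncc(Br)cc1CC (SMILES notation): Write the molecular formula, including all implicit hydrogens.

Walk through each heavy atom and fill implicit hydrogens from standard valence (C 4, N 3, O 2, S 2, halogen 1); for lowercase aromatic atoms, an aromatic c carries 1 H when it has two neighbours and 0 H with three, and aromatic n carries 0 H:
  atom 1: N, bond orders sum to 3 (valence 3) → 0 H
  atom 2: C, bond orders sum to 4 (valence 4) → 0 H
  atom 3: aromatic c, 3 neighbours → 0 H
  atom 4: aromatic n, 2 neighbours → 0 H
  atom 5: aromatic c, 2 neighbours → 1 H
  atom 6: aromatic c, 3 neighbours → 0 H
  atom 7: Br (halogen, monovalent) → 0 H
  atom 8: aromatic c, 2 neighbours → 1 H
  atom 9: aromatic c, 3 neighbours → 0 H
  atom 10: C, bond orders sum to 2 (valence 4) → 2 H
  atom 11: C, bond orders sum to 1 (valence 4) → 3 H
Totals → C:8, H:7, Br:1, N:2.

C8H7BrN2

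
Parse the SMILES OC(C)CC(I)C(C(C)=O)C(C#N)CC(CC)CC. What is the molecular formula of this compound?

C15H26INO2

Walk through each heavy atom and fill implicit hydrogens from standard valence (C 4, N 3, O 2, S 2, halogen 1):
  atom 1: O, bond orders sum to 1 (valence 2) → 1 H
  atom 2: C, bond orders sum to 3 (valence 4) → 1 H
  atom 3: C, bond orders sum to 1 (valence 4) → 3 H
  atom 4: C, bond orders sum to 2 (valence 4) → 2 H
  atom 5: C, bond orders sum to 3 (valence 4) → 1 H
  atom 6: I (halogen, monovalent) → 0 H
  atom 7: C, bond orders sum to 3 (valence 4) → 1 H
  atom 8: C, bond orders sum to 4 (valence 4) → 0 H
  atom 9: C, bond orders sum to 1 (valence 4) → 3 H
  atom 10: O, bond orders sum to 2 (valence 2) → 0 H
  atom 11: C, bond orders sum to 3 (valence 4) → 1 H
  atom 12: C, bond orders sum to 4 (valence 4) → 0 H
  atom 13: N, bond orders sum to 3 (valence 3) → 0 H
  atom 14: C, bond orders sum to 2 (valence 4) → 2 H
  atom 15: C, bond orders sum to 3 (valence 4) → 1 H
  atom 16: C, bond orders sum to 2 (valence 4) → 2 H
  atom 17: C, bond orders sum to 1 (valence 4) → 3 H
  atom 18: C, bond orders sum to 2 (valence 4) → 2 H
  atom 19: C, bond orders sum to 1 (valence 4) → 3 H
Totals → C:15, H:26, I:1, N:1, O:2.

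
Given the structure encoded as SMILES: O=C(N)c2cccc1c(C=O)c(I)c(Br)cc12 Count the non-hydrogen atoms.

17

Every atom symbol written in the SMILES (organic subset) is one heavy atom; implicit H are not written.
Heavy atoms by element → Br:1, C:12, I:1, N:1, O:2.
Total: 17.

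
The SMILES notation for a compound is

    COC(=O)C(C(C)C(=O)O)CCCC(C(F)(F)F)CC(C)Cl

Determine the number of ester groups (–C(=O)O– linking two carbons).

1

The ester motif appears at heavy-atom position 3 in the SMILES.
Other groups present: 1 carboxylic acid.
Ester count: 1.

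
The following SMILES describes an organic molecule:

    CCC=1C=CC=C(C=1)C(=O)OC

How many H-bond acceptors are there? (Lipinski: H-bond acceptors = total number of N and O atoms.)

2

N atoms: 0; O atoms: 2.
Lipinski HBA = 0 + 2 = 2.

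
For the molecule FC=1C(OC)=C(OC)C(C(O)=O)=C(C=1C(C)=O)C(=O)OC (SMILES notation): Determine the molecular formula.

Walk through each heavy atom and fill implicit hydrogens from standard valence (C 4, N 3, O 2, S 2, halogen 1):
  atom 1: F (halogen, monovalent) → 0 H
  atom 2: C, bond orders sum to 4 (valence 4) → 0 H
  atom 3: C, bond orders sum to 4 (valence 4) → 0 H
  atom 4: O, bond orders sum to 2 (valence 2) → 0 H
  atom 5: C, bond orders sum to 1 (valence 4) → 3 H
  atom 6: C, bond orders sum to 4 (valence 4) → 0 H
  atom 7: O, bond orders sum to 2 (valence 2) → 0 H
  atom 8: C, bond orders sum to 1 (valence 4) → 3 H
  atom 9: C, bond orders sum to 4 (valence 4) → 0 H
  atom 10: C, bond orders sum to 4 (valence 4) → 0 H
  atom 11: O, bond orders sum to 1 (valence 2) → 1 H
  atom 12: O, bond orders sum to 2 (valence 2) → 0 H
  atom 13: C, bond orders sum to 4 (valence 4) → 0 H
  atom 14: C, bond orders sum to 4 (valence 4) → 0 H
  atom 15: C, bond orders sum to 4 (valence 4) → 0 H
  atom 16: C, bond orders sum to 1 (valence 4) → 3 H
  atom 17: O, bond orders sum to 2 (valence 2) → 0 H
  atom 18: C, bond orders sum to 4 (valence 4) → 0 H
  atom 19: O, bond orders sum to 2 (valence 2) → 0 H
  atom 20: O, bond orders sum to 2 (valence 2) → 0 H
  atom 21: C, bond orders sum to 1 (valence 4) → 3 H
Totals → C:13, H:13, F:1, O:7.

C13H13FO7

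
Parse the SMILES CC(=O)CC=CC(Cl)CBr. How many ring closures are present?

0

In SMILES, each pair of matching ring-closure digits denotes one ring-closing bond; the number of such bonds equals the number of independent rings.
Ring-closure bonds here: 0.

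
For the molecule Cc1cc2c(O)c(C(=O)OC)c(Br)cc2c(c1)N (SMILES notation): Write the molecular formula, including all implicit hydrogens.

C13H12BrNO3

Walk through each heavy atom and fill implicit hydrogens from standard valence (C 4, N 3, O 2, S 2, halogen 1); for lowercase aromatic atoms, an aromatic c carries 1 H when it has two neighbours and 0 H with three, and aromatic n carries 0 H:
  atom 1: C, bond orders sum to 1 (valence 4) → 3 H
  atom 2: aromatic c, 3 neighbours → 0 H
  atom 3: aromatic c, 2 neighbours → 1 H
  atom 4: aromatic c, 3 neighbours → 0 H
  atom 5: aromatic c, 3 neighbours → 0 H
  atom 6: O, bond orders sum to 1 (valence 2) → 1 H
  atom 7: aromatic c, 3 neighbours → 0 H
  atom 8: C, bond orders sum to 4 (valence 4) → 0 H
  atom 9: O, bond orders sum to 2 (valence 2) → 0 H
  atom 10: O, bond orders sum to 2 (valence 2) → 0 H
  atom 11: C, bond orders sum to 1 (valence 4) → 3 H
  atom 12: aromatic c, 3 neighbours → 0 H
  atom 13: Br (halogen, monovalent) → 0 H
  atom 14: aromatic c, 2 neighbours → 1 H
  atom 15: aromatic c, 3 neighbours → 0 H
  atom 16: aromatic c, 3 neighbours → 0 H
  atom 17: aromatic c, 2 neighbours → 1 H
  atom 18: N, bond orders sum to 1 (valence 3) → 2 H
Totals → C:13, H:12, Br:1, N:1, O:3.
In Hill order: C13H12BrNO3.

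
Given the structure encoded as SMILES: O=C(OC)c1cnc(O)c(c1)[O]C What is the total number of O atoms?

Scan the SMILES for O atoms (remember two-letter symbols like Cl and Br are single atoms).
Oxygen count: 4.

4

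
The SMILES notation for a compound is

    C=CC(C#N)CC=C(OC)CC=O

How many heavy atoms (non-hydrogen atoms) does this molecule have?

Every atom symbol written in the SMILES (organic subset) is one heavy atom; implicit H are not written.
Heavy atoms by element → C:10, N:1, O:2.
Total: 13.

13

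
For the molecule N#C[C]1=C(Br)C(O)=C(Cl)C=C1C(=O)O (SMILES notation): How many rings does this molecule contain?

1

In SMILES, each pair of matching ring-closure digits denotes one ring-closing bond; the number of such bonds equals the number of independent rings.
Ring-closure bonds here: 1.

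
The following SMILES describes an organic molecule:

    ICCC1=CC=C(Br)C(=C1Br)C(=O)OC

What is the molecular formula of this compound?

C10H9Br2IO2

Walk through each heavy atom and fill implicit hydrogens from standard valence (C 4, N 3, O 2, S 2, halogen 1):
  atom 1: I (halogen, monovalent) → 0 H
  atom 2: C, bond orders sum to 2 (valence 4) → 2 H
  atom 3: C, bond orders sum to 2 (valence 4) → 2 H
  atom 4: C, bond orders sum to 4 (valence 4) → 0 H
  atom 5: C, bond orders sum to 3 (valence 4) → 1 H
  atom 6: C, bond orders sum to 3 (valence 4) → 1 H
  atom 7: C, bond orders sum to 4 (valence 4) → 0 H
  atom 8: Br (halogen, monovalent) → 0 H
  atom 9: C, bond orders sum to 4 (valence 4) → 0 H
  atom 10: C, bond orders sum to 4 (valence 4) → 0 H
  atom 11: Br (halogen, monovalent) → 0 H
  atom 12: C, bond orders sum to 4 (valence 4) → 0 H
  atom 13: O, bond orders sum to 2 (valence 2) → 0 H
  atom 14: O, bond orders sum to 2 (valence 2) → 0 H
  atom 15: C, bond orders sum to 1 (valence 4) → 3 H
Totals → C:10, H:9, Br:2, I:1, O:2.
In Hill order: C10H9Br2IO2.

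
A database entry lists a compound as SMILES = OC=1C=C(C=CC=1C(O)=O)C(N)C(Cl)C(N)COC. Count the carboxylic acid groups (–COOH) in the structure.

1

The carboxylic acid motif appears at heavy-atom position 8 in the SMILES.
Other groups present: 1 ether, 1 hydroxyl, 2 primary amine.
Carboxylic acid count: 1.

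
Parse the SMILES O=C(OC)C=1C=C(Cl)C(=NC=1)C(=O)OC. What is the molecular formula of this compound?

C9H8ClNO4

Walk through each heavy atom and fill implicit hydrogens from standard valence (C 4, N 3, O 2, S 2, halogen 1):
  atom 1: O, bond orders sum to 2 (valence 2) → 0 H
  atom 2: C, bond orders sum to 4 (valence 4) → 0 H
  atom 3: O, bond orders sum to 2 (valence 2) → 0 H
  atom 4: C, bond orders sum to 1 (valence 4) → 3 H
  atom 5: C, bond orders sum to 4 (valence 4) → 0 H
  atom 6: C, bond orders sum to 3 (valence 4) → 1 H
  atom 7: C, bond orders sum to 4 (valence 4) → 0 H
  atom 8: Cl (halogen, monovalent) → 0 H
  atom 9: C, bond orders sum to 4 (valence 4) → 0 H
  atom 10: N, bond orders sum to 3 (valence 3) → 0 H
  atom 11: C, bond orders sum to 3 (valence 4) → 1 H
  atom 12: C, bond orders sum to 4 (valence 4) → 0 H
  atom 13: O, bond orders sum to 2 (valence 2) → 0 H
  atom 14: O, bond orders sum to 2 (valence 2) → 0 H
  atom 15: C, bond orders sum to 1 (valence 4) → 3 H
Totals → C:9, H:8, Cl:1, N:1, O:4.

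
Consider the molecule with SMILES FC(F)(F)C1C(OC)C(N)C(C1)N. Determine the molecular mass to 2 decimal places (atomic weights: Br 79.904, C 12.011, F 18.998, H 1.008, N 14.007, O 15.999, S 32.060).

198.19 g/mol

First, the molecular formula is C7H13F3N2O (counting implicit H from valence).
  C: 7 × 12.011 = 84.077
  F: 3 × 18.998 = 56.994
  H: 13 × 1.008 = 13.104
  N: 2 × 14.007 = 28.014
  O: 1 × 15.999 = 15.999
Sum: 7×12.011 + 3×18.998 + 13×1.008 + 2×14.007 + 1×15.999 = 198.188 → 198.19 g/mol.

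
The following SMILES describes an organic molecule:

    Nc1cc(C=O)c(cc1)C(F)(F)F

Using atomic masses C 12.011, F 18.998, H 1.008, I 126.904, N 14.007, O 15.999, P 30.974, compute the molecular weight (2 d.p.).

First, the molecular formula is C8H6F3NO (counting implicit H from valence).
  C: 8 × 12.011 = 96.088
  F: 3 × 18.998 = 56.994
  H: 6 × 1.008 = 6.048
  N: 1 × 14.007 = 14.007
  O: 1 × 15.999 = 15.999
Sum: 8×12.011 + 3×18.998 + 6×1.008 + 1×14.007 + 1×15.999 = 189.136 → 189.14 g/mol.

189.14 g/mol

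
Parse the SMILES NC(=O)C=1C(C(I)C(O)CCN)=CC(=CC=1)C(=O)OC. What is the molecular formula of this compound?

C13H17IN2O4

Walk through each heavy atom and fill implicit hydrogens from standard valence (C 4, N 3, O 2, S 2, halogen 1):
  atom 1: N, bond orders sum to 1 (valence 3) → 2 H
  atom 2: C, bond orders sum to 4 (valence 4) → 0 H
  atom 3: O, bond orders sum to 2 (valence 2) → 0 H
  atom 4: C, bond orders sum to 4 (valence 4) → 0 H
  atom 5: C, bond orders sum to 4 (valence 4) → 0 H
  atom 6: C, bond orders sum to 3 (valence 4) → 1 H
  atom 7: I (halogen, monovalent) → 0 H
  atom 8: C, bond orders sum to 3 (valence 4) → 1 H
  atom 9: O, bond orders sum to 1 (valence 2) → 1 H
  atom 10: C, bond orders sum to 2 (valence 4) → 2 H
  atom 11: C, bond orders sum to 2 (valence 4) → 2 H
  atom 12: N, bond orders sum to 1 (valence 3) → 2 H
  atom 13: C, bond orders sum to 3 (valence 4) → 1 H
  atom 14: C, bond orders sum to 4 (valence 4) → 0 H
  atom 15: C, bond orders sum to 3 (valence 4) → 1 H
  atom 16: C, bond orders sum to 3 (valence 4) → 1 H
  atom 17: C, bond orders sum to 4 (valence 4) → 0 H
  atom 18: O, bond orders sum to 2 (valence 2) → 0 H
  atom 19: O, bond orders sum to 2 (valence 2) → 0 H
  atom 20: C, bond orders sum to 1 (valence 4) → 3 H
Totals → C:13, H:17, I:1, N:2, O:4.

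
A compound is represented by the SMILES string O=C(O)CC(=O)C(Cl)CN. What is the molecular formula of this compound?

C5H8ClNO3

Walk through each heavy atom and fill implicit hydrogens from standard valence (C 4, N 3, O 2, S 2, halogen 1):
  atom 1: O, bond orders sum to 2 (valence 2) → 0 H
  atom 2: C, bond orders sum to 4 (valence 4) → 0 H
  atom 3: O, bond orders sum to 1 (valence 2) → 1 H
  atom 4: C, bond orders sum to 2 (valence 4) → 2 H
  atom 5: C, bond orders sum to 4 (valence 4) → 0 H
  atom 6: O, bond orders sum to 2 (valence 2) → 0 H
  atom 7: C, bond orders sum to 3 (valence 4) → 1 H
  atom 8: Cl (halogen, monovalent) → 0 H
  atom 9: C, bond orders sum to 2 (valence 4) → 2 H
  atom 10: N, bond orders sum to 1 (valence 3) → 2 H
Totals → C:5, H:8, Cl:1, N:1, O:3.
In Hill order: C5H8ClNO3.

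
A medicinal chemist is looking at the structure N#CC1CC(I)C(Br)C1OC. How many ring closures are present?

In SMILES, each pair of matching ring-closure digits denotes one ring-closing bond; the number of such bonds equals the number of independent rings.
Ring-closure bonds here: 1.

1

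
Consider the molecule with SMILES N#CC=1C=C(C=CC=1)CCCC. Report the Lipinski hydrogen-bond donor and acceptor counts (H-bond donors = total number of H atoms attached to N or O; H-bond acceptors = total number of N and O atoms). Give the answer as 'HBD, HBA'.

0, 1

Donors: find every N or O and count the H atoms it carries.
  atom 1 (N): bond orders sum to 3 → 0 H
Lipinski HBD = 0.
Acceptors: N atoms = 1, O atoms = 0 → HBA = 1.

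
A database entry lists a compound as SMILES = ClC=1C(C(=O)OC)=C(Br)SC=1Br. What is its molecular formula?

C6H3Br2ClO2S

Walk through each heavy atom and fill implicit hydrogens from standard valence (C 4, N 3, O 2, S 2, halogen 1):
  atom 1: Cl (halogen, monovalent) → 0 H
  atom 2: C, bond orders sum to 4 (valence 4) → 0 H
  atom 3: C, bond orders sum to 4 (valence 4) → 0 H
  atom 4: C, bond orders sum to 4 (valence 4) → 0 H
  atom 5: O, bond orders sum to 2 (valence 2) → 0 H
  atom 6: O, bond orders sum to 2 (valence 2) → 0 H
  atom 7: C, bond orders sum to 1 (valence 4) → 3 H
  atom 8: C, bond orders sum to 4 (valence 4) → 0 H
  atom 9: Br (halogen, monovalent) → 0 H
  atom 10: S, bond orders sum to 2 (valence 2) → 0 H
  atom 11: C, bond orders sum to 4 (valence 4) → 0 H
  atom 12: Br (halogen, monovalent) → 0 H
Totals → C:6, H:3, Br:2, Cl:1, O:2, S:1.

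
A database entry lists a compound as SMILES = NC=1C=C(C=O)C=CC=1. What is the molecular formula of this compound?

Walk through each heavy atom and fill implicit hydrogens from standard valence (C 4, N 3, O 2, S 2, halogen 1):
  atom 1: N, bond orders sum to 1 (valence 3) → 2 H
  atom 2: C, bond orders sum to 4 (valence 4) → 0 H
  atom 3: C, bond orders sum to 3 (valence 4) → 1 H
  atom 4: C, bond orders sum to 4 (valence 4) → 0 H
  atom 5: C, bond orders sum to 3 (valence 4) → 1 H
  atom 6: O, bond orders sum to 2 (valence 2) → 0 H
  atom 7: C, bond orders sum to 3 (valence 4) → 1 H
  atom 8: C, bond orders sum to 3 (valence 4) → 1 H
  atom 9: C, bond orders sum to 3 (valence 4) → 1 H
Totals → C:7, H:7, N:1, O:1.
In Hill order: C7H7NO.

C7H7NO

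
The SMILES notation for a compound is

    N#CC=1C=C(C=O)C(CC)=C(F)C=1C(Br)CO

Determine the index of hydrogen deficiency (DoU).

7

Molecular formula: C12H11BrFNO2.
DoU = (2C + 2 + N − H − X) / 2, where X is the halogen count and O/S are ignored.
    = (2·12 + 2 + 1 − 11 − 2) / 2 = 14 / 2 = 7.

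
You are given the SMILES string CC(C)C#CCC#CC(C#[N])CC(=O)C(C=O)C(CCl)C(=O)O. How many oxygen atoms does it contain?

4

Scan the SMILES for O atoms (remember two-letter symbols like Cl and Br are single atoms).
Oxygen count: 4.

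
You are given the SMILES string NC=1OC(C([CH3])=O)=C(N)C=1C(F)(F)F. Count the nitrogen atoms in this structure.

Scan the SMILES for N atoms (remember two-letter symbols like Cl and Br are single atoms).
Nitrogen count: 2.

2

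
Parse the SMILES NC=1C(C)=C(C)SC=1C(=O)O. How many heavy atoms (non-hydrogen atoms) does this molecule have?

Every atom symbol written in the SMILES (organic subset) is one heavy atom; implicit H are not written.
Heavy atoms by element → C:7, N:1, O:2, S:1.
Total: 11.

11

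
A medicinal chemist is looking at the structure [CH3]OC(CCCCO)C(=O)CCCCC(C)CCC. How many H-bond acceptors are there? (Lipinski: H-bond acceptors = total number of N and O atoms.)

N atoms: 0; O atoms: 3.
Lipinski HBA = 0 + 3 = 3.

3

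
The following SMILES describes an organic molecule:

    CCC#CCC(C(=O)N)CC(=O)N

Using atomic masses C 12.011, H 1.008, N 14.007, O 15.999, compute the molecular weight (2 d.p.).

First, the molecular formula is C9H14N2O2 (counting implicit H from valence).
  C: 9 × 12.011 = 108.099
  H: 14 × 1.008 = 14.112
  N: 2 × 14.007 = 28.014
  O: 2 × 15.999 = 31.998
Sum: 9×12.011 + 14×1.008 + 2×14.007 + 2×15.999 = 182.223 → 182.22 g/mol.

182.22 g/mol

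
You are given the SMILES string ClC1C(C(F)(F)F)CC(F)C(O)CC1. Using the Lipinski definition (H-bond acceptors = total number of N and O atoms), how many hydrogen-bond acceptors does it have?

N atoms: 0; O atoms: 1.
Lipinski HBA = 0 + 1 = 1.

1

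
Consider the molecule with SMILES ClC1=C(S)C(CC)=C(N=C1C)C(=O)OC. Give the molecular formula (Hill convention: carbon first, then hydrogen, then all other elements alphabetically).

C10H12ClNO2S

Walk through each heavy atom and fill implicit hydrogens from standard valence (C 4, N 3, O 2, S 2, halogen 1):
  atom 1: Cl (halogen, monovalent) → 0 H
  atom 2: C, bond orders sum to 4 (valence 4) → 0 H
  atom 3: C, bond orders sum to 4 (valence 4) → 0 H
  atom 4: S, bond orders sum to 1 (valence 2) → 1 H
  atom 5: C, bond orders sum to 4 (valence 4) → 0 H
  atom 6: C, bond orders sum to 2 (valence 4) → 2 H
  atom 7: C, bond orders sum to 1 (valence 4) → 3 H
  atom 8: C, bond orders sum to 4 (valence 4) → 0 H
  atom 9: N, bond orders sum to 3 (valence 3) → 0 H
  atom 10: C, bond orders sum to 4 (valence 4) → 0 H
  atom 11: C, bond orders sum to 1 (valence 4) → 3 H
  atom 12: C, bond orders sum to 4 (valence 4) → 0 H
  atom 13: O, bond orders sum to 2 (valence 2) → 0 H
  atom 14: O, bond orders sum to 2 (valence 2) → 0 H
  atom 15: C, bond orders sum to 1 (valence 4) → 3 H
Totals → C:10, H:12, Cl:1, N:1, O:2, S:1.
In Hill order: C10H12ClNO2S.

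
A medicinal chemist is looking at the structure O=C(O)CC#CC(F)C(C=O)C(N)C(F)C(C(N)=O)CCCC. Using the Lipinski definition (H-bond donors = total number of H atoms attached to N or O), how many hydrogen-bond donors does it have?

5

Donors: find every N or O and count the H atoms it carries.
  atom 1 (O): bond orders sum to 2 → 0 H
  atom 3 (O): bond orders sum to 1 → 1 H
  atom 11 (O): bond orders sum to 2 → 0 H
  atom 13 (N): bond orders sum to 1 → 2 H
  atom 18 (N): bond orders sum to 1 → 2 H
  atom 19 (O): bond orders sum to 2 → 0 H
Lipinski HBD = 5.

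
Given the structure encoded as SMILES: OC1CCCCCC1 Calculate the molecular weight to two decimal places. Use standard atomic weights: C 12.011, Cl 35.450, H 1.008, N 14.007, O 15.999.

114.19 g/mol

First, the molecular formula is C7H14O (counting implicit H from valence).
  C: 7 × 12.011 = 84.077
  H: 14 × 1.008 = 14.112
  O: 1 × 15.999 = 15.999
Sum: 7×12.011 + 14×1.008 + 1×15.999 = 114.188 → 114.19 g/mol.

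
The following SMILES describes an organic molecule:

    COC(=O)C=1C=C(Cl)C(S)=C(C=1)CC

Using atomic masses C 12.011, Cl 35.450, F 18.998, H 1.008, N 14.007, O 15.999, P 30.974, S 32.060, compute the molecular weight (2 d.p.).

First, the molecular formula is C10H11ClO2S (counting implicit H from valence).
  C: 10 × 12.011 = 120.110
  Cl: 1 × 35.450 = 35.450
  H: 11 × 1.008 = 11.088
  O: 2 × 15.999 = 31.998
  S: 1 × 32.060 = 32.060
Sum: 10×12.011 + 1×35.450 + 11×1.008 + 2×15.999 + 1×32.060 = 230.706 → 230.71 g/mol.

230.71 g/mol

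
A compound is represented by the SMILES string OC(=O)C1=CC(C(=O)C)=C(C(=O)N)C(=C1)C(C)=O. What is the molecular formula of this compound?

C12H11NO5

Walk through each heavy atom and fill implicit hydrogens from standard valence (C 4, N 3, O 2, S 2, halogen 1):
  atom 1: O, bond orders sum to 1 (valence 2) → 1 H
  atom 2: C, bond orders sum to 4 (valence 4) → 0 H
  atom 3: O, bond orders sum to 2 (valence 2) → 0 H
  atom 4: C, bond orders sum to 4 (valence 4) → 0 H
  atom 5: C, bond orders sum to 3 (valence 4) → 1 H
  atom 6: C, bond orders sum to 4 (valence 4) → 0 H
  atom 7: C, bond orders sum to 4 (valence 4) → 0 H
  atom 8: O, bond orders sum to 2 (valence 2) → 0 H
  atom 9: C, bond orders sum to 1 (valence 4) → 3 H
  atom 10: C, bond orders sum to 4 (valence 4) → 0 H
  atom 11: C, bond orders sum to 4 (valence 4) → 0 H
  atom 12: O, bond orders sum to 2 (valence 2) → 0 H
  atom 13: N, bond orders sum to 1 (valence 3) → 2 H
  atom 14: C, bond orders sum to 4 (valence 4) → 0 H
  atom 15: C, bond orders sum to 3 (valence 4) → 1 H
  atom 16: C, bond orders sum to 4 (valence 4) → 0 H
  atom 17: C, bond orders sum to 1 (valence 4) → 3 H
  atom 18: O, bond orders sum to 2 (valence 2) → 0 H
Totals → C:12, H:11, N:1, O:5.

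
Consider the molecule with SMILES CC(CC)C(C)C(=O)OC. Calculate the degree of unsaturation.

Degree of unsaturation = (number of rings) + (number of π bonds).
Ring closures in the SMILES: 0.
π bonds: 1 double bond (each 1 DoU) → 1 DoU from unsaturation.
Total DoU = 0 + 1 = 1.

1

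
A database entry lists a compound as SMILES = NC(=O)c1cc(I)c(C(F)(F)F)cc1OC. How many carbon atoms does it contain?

9

Count every carbon token in the SMILES (each C, including those in ring-closure positions and inside branches).
Carbon count: 9.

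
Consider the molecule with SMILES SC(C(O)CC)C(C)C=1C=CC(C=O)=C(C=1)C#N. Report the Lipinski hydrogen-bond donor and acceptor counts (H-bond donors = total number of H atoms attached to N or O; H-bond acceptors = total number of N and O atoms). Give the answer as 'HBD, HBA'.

Donors: find every N or O and count the H atoms it carries.
  atom 4 (O): bond orders sum to 1 → 1 H
  atom 14 (O): bond orders sum to 2 → 0 H
  atom 18 (N): bond orders sum to 3 → 0 H
Lipinski HBD = 1.
Acceptors: N atoms = 1, O atoms = 2 → HBA = 3.

1, 3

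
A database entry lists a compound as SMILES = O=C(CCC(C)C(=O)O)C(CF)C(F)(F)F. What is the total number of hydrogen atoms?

Walk through each heavy atom and fill implicit hydrogens from standard valence (C 4, N 3, O 2, S 2, halogen 1):
  atom 1: O, bond orders sum to 2 (valence 2) → 0 H
  atom 2: C, bond orders sum to 4 (valence 4) → 0 H
  atom 3: C, bond orders sum to 2 (valence 4) → 2 H
  atom 4: C, bond orders sum to 2 (valence 4) → 2 H
  atom 5: C, bond orders sum to 3 (valence 4) → 1 H
  atom 6: C, bond orders sum to 1 (valence 4) → 3 H
  atom 7: C, bond orders sum to 4 (valence 4) → 0 H
  atom 8: O, bond orders sum to 2 (valence 2) → 0 H
  atom 9: O, bond orders sum to 1 (valence 2) → 1 H
  atom 10: C, bond orders sum to 3 (valence 4) → 1 H
  atom 11: C, bond orders sum to 2 (valence 4) → 2 H
  atom 12: F (halogen, monovalent) → 0 H
  atom 13: C, bond orders sum to 4 (valence 4) → 0 H
  atom 14: F (halogen, monovalent) → 0 H
  atom 15: F (halogen, monovalent) → 0 H
  atom 16: F (halogen, monovalent) → 0 H
Total hydrogens: 12.

12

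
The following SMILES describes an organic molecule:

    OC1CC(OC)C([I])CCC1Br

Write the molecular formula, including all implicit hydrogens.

Walk through each heavy atom and fill implicit hydrogens from standard valence (C 4, N 3, O 2, S 2, halogen 1):
  atom 1: O, bond orders sum to 1 (valence 2) → 1 H
  atom 2: C, bond orders sum to 3 (valence 4) → 1 H
  atom 3: C, bond orders sum to 2 (valence 4) → 2 H
  atom 4: C, bond orders sum to 3 (valence 4) → 1 H
  atom 5: O, bond orders sum to 2 (valence 2) → 0 H
  atom 6: C, bond orders sum to 1 (valence 4) → 3 H
  atom 7: C, bond orders sum to 3 (valence 4) → 1 H
  atom 8: I with explicit H count 0
  atom 9: C, bond orders sum to 2 (valence 4) → 2 H
  atom 10: C, bond orders sum to 2 (valence 4) → 2 H
  atom 11: C, bond orders sum to 3 (valence 4) → 1 H
  atom 12: Br (halogen, monovalent) → 0 H
Totals → C:8, H:14, Br:1, I:1, O:2.
In Hill order: C8H14BrIO2.

C8H14BrIO2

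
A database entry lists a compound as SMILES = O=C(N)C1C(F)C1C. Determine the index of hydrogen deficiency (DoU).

2

Molecular formula: C5H8FNO.
DoU = (2C + 2 + N − H − X) / 2, where X is the halogen count and O/S are ignored.
    = (2·5 + 2 + 1 − 8 − 1) / 2 = 4 / 2 = 2.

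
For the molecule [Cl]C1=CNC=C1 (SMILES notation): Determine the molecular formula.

Walk through each heavy atom and fill implicit hydrogens from standard valence (C 4, N 3, O 2, S 2, halogen 1):
  atom 1: Cl with explicit H count 0
  atom 2: C, bond orders sum to 4 (valence 4) → 0 H
  atom 3: C, bond orders sum to 3 (valence 4) → 1 H
  atom 4: N, bond orders sum to 2 (valence 3) → 1 H
  atom 5: C, bond orders sum to 3 (valence 4) → 1 H
  atom 6: C, bond orders sum to 3 (valence 4) → 1 H
Totals → C:4, H:4, Cl:1, N:1.
In Hill order: C4H4ClN.

C4H4ClN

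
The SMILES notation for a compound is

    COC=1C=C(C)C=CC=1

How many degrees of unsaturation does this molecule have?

Degree of unsaturation = (number of rings) + (number of π bonds).
Ring closures in the SMILES: 1.
π bonds: 3 double bonds (each 1 DoU) → 3 DoU from unsaturation.
Total DoU = 1 + 3 = 4.

4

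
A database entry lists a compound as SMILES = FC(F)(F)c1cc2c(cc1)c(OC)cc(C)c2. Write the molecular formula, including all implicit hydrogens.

Walk through each heavy atom and fill implicit hydrogens from standard valence (C 4, N 3, O 2, S 2, halogen 1); for lowercase aromatic atoms, an aromatic c carries 1 H when it has two neighbours and 0 H with three, and aromatic n carries 0 H:
  atom 1: F (halogen, monovalent) → 0 H
  atom 2: C, bond orders sum to 4 (valence 4) → 0 H
  atom 3: F (halogen, monovalent) → 0 H
  atom 4: F (halogen, monovalent) → 0 H
  atom 5: aromatic c, 3 neighbours → 0 H
  atom 6: aromatic c, 2 neighbours → 1 H
  atom 7: aromatic c, 3 neighbours → 0 H
  atom 8: aromatic c, 3 neighbours → 0 H
  atom 9: aromatic c, 2 neighbours → 1 H
  atom 10: aromatic c, 2 neighbours → 1 H
  atom 11: aromatic c, 3 neighbours → 0 H
  atom 12: O, bond orders sum to 2 (valence 2) → 0 H
  atom 13: C, bond orders sum to 1 (valence 4) → 3 H
  atom 14: aromatic c, 2 neighbours → 1 H
  atom 15: aromatic c, 3 neighbours → 0 H
  atom 16: C, bond orders sum to 1 (valence 4) → 3 H
  atom 17: aromatic c, 2 neighbours → 1 H
Totals → C:13, H:11, F:3, O:1.
In Hill order: C13H11F3O.

C13H11F3O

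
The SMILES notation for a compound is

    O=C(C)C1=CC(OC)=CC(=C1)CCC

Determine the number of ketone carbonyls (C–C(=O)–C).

The ketone motif appears at heavy-atom position 2 in the SMILES.
Other groups present: 1 ether.
Ketone count: 1.

1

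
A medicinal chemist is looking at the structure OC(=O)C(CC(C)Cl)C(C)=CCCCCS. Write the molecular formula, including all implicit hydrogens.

Walk through each heavy atom and fill implicit hydrogens from standard valence (C 4, N 3, O 2, S 2, halogen 1):
  atom 1: O, bond orders sum to 1 (valence 2) → 1 H
  atom 2: C, bond orders sum to 4 (valence 4) → 0 H
  atom 3: O, bond orders sum to 2 (valence 2) → 0 H
  atom 4: C, bond orders sum to 3 (valence 4) → 1 H
  atom 5: C, bond orders sum to 2 (valence 4) → 2 H
  atom 6: C, bond orders sum to 3 (valence 4) → 1 H
  atom 7: C, bond orders sum to 1 (valence 4) → 3 H
  atom 8: Cl (halogen, monovalent) → 0 H
  atom 9: C, bond orders sum to 4 (valence 4) → 0 H
  atom 10: C, bond orders sum to 1 (valence 4) → 3 H
  atom 11: C, bond orders sum to 3 (valence 4) → 1 H
  atom 12: C, bond orders sum to 2 (valence 4) → 2 H
  atom 13: C, bond orders sum to 2 (valence 4) → 2 H
  atom 14: C, bond orders sum to 2 (valence 4) → 2 H
  atom 15: C, bond orders sum to 2 (valence 4) → 2 H
  atom 16: S, bond orders sum to 1 (valence 2) → 1 H
Totals → C:12, H:21, Cl:1, O:2, S:1.

C12H21ClO2S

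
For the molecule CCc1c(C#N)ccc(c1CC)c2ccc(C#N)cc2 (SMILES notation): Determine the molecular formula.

C18H16N2

Walk through each heavy atom and fill implicit hydrogens from standard valence (C 4, N 3, O 2, S 2, halogen 1); for lowercase aromatic atoms, an aromatic c carries 1 H when it has two neighbours and 0 H with three, and aromatic n carries 0 H:
  atom 1: C, bond orders sum to 1 (valence 4) → 3 H
  atom 2: C, bond orders sum to 2 (valence 4) → 2 H
  atom 3: aromatic c, 3 neighbours → 0 H
  atom 4: aromatic c, 3 neighbours → 0 H
  atom 5: C, bond orders sum to 4 (valence 4) → 0 H
  atom 6: N, bond orders sum to 3 (valence 3) → 0 H
  atom 7: aromatic c, 2 neighbours → 1 H
  atom 8: aromatic c, 2 neighbours → 1 H
  atom 9: aromatic c, 3 neighbours → 0 H
  atom 10: aromatic c, 3 neighbours → 0 H
  atom 11: C, bond orders sum to 2 (valence 4) → 2 H
  atom 12: C, bond orders sum to 1 (valence 4) → 3 H
  atom 13: aromatic c, 3 neighbours → 0 H
  atom 14: aromatic c, 2 neighbours → 1 H
  atom 15: aromatic c, 2 neighbours → 1 H
  atom 16: aromatic c, 3 neighbours → 0 H
  atom 17: C, bond orders sum to 4 (valence 4) → 0 H
  atom 18: N, bond orders sum to 3 (valence 3) → 0 H
  atom 19: aromatic c, 2 neighbours → 1 H
  atom 20: aromatic c, 2 neighbours → 1 H
Totals → C:18, H:16, N:2.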